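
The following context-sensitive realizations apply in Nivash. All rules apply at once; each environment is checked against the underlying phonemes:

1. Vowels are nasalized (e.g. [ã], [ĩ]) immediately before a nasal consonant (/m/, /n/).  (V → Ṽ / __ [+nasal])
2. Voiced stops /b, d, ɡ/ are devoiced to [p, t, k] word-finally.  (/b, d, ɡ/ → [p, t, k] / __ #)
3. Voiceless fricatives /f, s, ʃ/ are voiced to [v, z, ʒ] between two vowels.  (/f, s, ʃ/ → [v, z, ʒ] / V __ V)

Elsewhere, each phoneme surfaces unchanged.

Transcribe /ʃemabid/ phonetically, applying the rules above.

/ʃ/ (word-initial): rule 3 targets it, but not between two vowels → unchanged [ʃ].
/e/ (between /ʃ/ and /m/) occurs before a nasal consonant → [ẽ] by rule 1.
/m/ (between /e/ and /a/): no rule targets it → [m].
/a/ (between /m/ and /b/) is in the target of rule 1 but the environment (before a nasal consonant) is not met → [a].
/b/ — between /a/ and /i/; rule 2 does not apply here → [b].
/i/ (between /b/ and /d/) fails the environment for rule 1, so it stays [i].
Rule 2 applies to /d/ (word-final: word-finally) → [t].

[ʃẽmabit]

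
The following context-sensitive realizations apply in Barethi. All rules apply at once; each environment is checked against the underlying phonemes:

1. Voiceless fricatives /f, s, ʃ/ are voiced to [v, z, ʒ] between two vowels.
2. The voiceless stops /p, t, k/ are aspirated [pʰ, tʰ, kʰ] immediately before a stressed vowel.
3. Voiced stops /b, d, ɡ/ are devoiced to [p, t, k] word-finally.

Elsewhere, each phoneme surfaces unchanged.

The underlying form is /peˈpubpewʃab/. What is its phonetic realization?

/p/ (word-initial) is in the target of rule 2 but the environment (immediately before a stressed vowel) is not met → [p].
/p/ (between /e/ and /u/) occurs immediately before a stressed vowel → [pʰ] by rule 2.
/b/ (between /u/ and /p/): rule 3 targets it, but not word-finally → unchanged [b].
/p/ (between /b/ and /e/) is in the target of rule 2 but the environment (immediately before a stressed vowel) is not met → [p].
/ʃ/ (between /w/ and /a/) is in the target of rule 1 but the environment (between two vowels) is not met → [ʃ].
Rule 3 applies to /b/ (word-final: word-finally) → [p].

[peˈpʰubpewʃap]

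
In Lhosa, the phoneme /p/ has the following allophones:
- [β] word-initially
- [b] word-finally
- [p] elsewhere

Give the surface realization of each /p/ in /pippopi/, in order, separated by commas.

[β], [p], [p], [p]

Occurrence 1 (position 1): word-initially → [β].
Occurrence 2 (position 3): no conditioning environment matches → elsewhere allophone [p].
Occurrence 3 (position 4): no conditioning environment matches → elsewhere allophone [p].
Occurrence 4 (position 6): no conditioning environment matches → elsewhere allophone [p].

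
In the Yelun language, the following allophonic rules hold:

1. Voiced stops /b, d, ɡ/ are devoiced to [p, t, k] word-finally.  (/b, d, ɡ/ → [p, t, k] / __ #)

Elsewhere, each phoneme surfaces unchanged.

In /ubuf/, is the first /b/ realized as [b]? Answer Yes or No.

/b/ — between /u/ and /u/; rule 1 does not apply here → [b].
The actual realization is [b], which matches [b].

Yes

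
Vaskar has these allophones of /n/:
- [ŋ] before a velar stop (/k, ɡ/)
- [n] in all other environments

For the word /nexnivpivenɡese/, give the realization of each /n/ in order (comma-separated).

[n], [n], [ŋ]

Occurrence 1 (position 1): no conditioning environment matches → elsewhere allophone [n].
Occurrence 2 (position 4): no conditioning environment matches → elsewhere allophone [n].
Occurrence 3 (position 11): before a velar stop → [ŋ].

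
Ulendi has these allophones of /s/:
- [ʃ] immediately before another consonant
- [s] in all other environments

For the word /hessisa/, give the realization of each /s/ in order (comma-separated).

Occurrence 1 (position 3): immediately before another consonant → [ʃ].
Occurrence 2 (position 4): no conditioning environment matches → elsewhere allophone [s].
Occurrence 3 (position 6): no conditioning environment matches → elsewhere allophone [s].

[ʃ], [s], [s]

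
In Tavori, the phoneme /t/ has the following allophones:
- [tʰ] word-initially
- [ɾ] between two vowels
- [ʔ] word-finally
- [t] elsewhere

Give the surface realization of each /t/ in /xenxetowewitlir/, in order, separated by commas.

[ɾ], [t]

Occurrence 1 (position 6): between two vowels → [ɾ].
Occurrence 2 (position 12): no conditioning environment matches → elsewhere allophone [t].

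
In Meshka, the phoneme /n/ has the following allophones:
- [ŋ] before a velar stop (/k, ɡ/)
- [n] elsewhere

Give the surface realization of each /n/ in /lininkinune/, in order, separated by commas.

Occurrence 1 (position 3): no conditioning environment matches → elsewhere allophone [n].
Occurrence 2 (position 5): before a velar stop → [ŋ].
Occurrence 3 (position 8): no conditioning environment matches → elsewhere allophone [n].
Occurrence 4 (position 10): no conditioning environment matches → elsewhere allophone [n].

[n], [ŋ], [n], [n]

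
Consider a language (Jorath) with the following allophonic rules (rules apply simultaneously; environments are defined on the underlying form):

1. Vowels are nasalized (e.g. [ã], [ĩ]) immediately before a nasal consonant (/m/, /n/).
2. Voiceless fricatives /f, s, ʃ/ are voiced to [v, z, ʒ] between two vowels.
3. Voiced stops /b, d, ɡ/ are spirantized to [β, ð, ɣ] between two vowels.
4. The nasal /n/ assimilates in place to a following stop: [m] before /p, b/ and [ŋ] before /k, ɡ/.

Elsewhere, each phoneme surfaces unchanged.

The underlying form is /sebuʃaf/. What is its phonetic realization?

[seβuʒaf]

/s/ (word-initial): rule 2 targets it, but not between two vowels → unchanged [s].
/e/ (between /s/ and /b/): rule 1 targets it, but not before a nasal consonant → unchanged [e].
/b/ (between /e/ and /u/): between two vowels, so rule 3 applies → [β].
/u/ (between /b/ and /ʃ/): rule 1 targets it, but not before a nasal consonant → unchanged [u].
/ʃ/ (between /u/ and /a/): between two vowels, so rule 2 applies → [ʒ].
/a/ (between /ʃ/ and /f/): rule 1 targets it, but not before a nasal consonant → unchanged [a].
/f/ — word-final; rule 2 does not apply here → [f].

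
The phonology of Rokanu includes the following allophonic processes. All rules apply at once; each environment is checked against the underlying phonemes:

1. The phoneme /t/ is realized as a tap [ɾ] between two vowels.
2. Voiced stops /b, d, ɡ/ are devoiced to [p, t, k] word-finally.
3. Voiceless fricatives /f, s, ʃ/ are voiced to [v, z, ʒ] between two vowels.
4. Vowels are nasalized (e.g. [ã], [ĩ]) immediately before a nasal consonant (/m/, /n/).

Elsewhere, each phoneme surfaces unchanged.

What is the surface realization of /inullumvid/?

/i/ — word-initial, before a nasal consonant — surfaces as [ĩ] (rule 4).
/n/ stays [n].
/u/ — between /n/ and /l/; rule 4 does not apply here → [u].
/l/ stays [l].
/l/ (between /l/ and /u/): no rule targets it → [l].
Rule 4 applies to /u/ (between /l/ and /m/: before a nasal consonant) → [ũ].
/m/ stays [m].
/v/ stays [v].
/i/ (between /v/ and /d/): rule 4 targets it, but not before a nasal consonant → unchanged [i].
/d/ (word-final) occurs word-finally → [t] by rule 2.

[ĩnullũmvit]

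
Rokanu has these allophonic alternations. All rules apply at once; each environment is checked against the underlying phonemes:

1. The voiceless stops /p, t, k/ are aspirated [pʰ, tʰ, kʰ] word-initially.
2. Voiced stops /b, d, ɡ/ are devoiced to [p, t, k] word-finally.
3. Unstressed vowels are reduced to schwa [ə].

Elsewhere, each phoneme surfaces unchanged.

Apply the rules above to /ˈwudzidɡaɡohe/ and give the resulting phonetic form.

[ˈwudzədɡəɡəhə]

/w/ (word-initial): no rule targets it → [w].
/u/ (between /w/ and /d/) fails the environment for rule 3, so it stays [u].
/d/ (between /u/ and /z/) is in the target of rule 2 but the environment (word-finally) is not met → [d].
/z/ stays [z].
/i/ meets the environment for rule 3 (in an unstressed syllable) → [ə].
/d/ (between /i/ and /ɡ/) is in the target of rule 2 but the environment (word-finally) is not met → [d].
/ɡ/ (between /d/ and /a/): rule 2 targets it, but not word-finally → unchanged [ɡ].
/a/ — between /ɡ/ and /ɡ/, in an unstressed syllable — surfaces as [ə] (rule 3).
/ɡ/ (between /a/ and /o/) fails the environment for rule 2, so it stays [ɡ].
/o/ (between /ɡ/ and /h/) occurs in an unstressed syllable → [ə] by rule 3.
/h/ (between /o/ and /e/): no rule targets it → [h].
/e/ (word-final) occurs in an unstressed syllable → [ə] by rule 3.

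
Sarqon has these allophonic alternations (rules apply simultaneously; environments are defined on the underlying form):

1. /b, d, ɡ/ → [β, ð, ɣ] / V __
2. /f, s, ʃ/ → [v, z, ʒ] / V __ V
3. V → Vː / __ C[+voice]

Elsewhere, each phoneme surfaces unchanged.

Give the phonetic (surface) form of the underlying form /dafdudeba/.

[dafduːðeːβa]

/d/ (word-initial): rule 1 targets it, but not immediately after a vowel → unchanged [d].
/a/ — between /d/ and /f/; rule 3 does not apply here → [a].
/f/ (between /a/ and /d/) fails the environment for rule 2, so it stays [f].
/d/ (between /f/ and /u/) fails the environment for rule 1, so it stays [d].
/u/ — between /d/ and /d/, before a voiced consonant — surfaces as [uː] (rule 3).
/d/ — between /u/ and /e/, immediately after a vowel — surfaces as [ð] (rule 1).
/e/ (between /d/ and /b/) occurs before a voiced consonant → [eː] by rule 3.
/b/ (between /e/ and /a/): immediately after a vowel, so rule 1 applies → [β].
/a/ — word-final; rule 3 does not apply here → [a].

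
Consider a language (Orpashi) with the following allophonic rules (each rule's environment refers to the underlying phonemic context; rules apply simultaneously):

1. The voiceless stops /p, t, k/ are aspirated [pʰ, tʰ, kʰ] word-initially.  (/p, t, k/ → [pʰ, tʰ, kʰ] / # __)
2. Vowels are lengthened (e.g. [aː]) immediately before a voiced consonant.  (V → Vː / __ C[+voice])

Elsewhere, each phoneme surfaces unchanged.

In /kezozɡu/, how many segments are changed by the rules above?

3

Segments that undergo a rule: /k/ → [kʰ] (rule 1); /e/ → [eː] (rule 2); /o/ → [oː] (rule 2).
All other segments surface unchanged.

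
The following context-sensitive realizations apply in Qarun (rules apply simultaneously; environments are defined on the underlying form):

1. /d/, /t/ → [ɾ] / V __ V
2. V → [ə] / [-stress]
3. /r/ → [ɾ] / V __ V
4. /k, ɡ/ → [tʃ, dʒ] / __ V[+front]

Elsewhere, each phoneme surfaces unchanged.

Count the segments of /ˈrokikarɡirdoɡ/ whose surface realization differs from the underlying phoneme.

Segments that undergo a rule: /k/ → [tʃ] (rule 4); /i/ → [ə] (rule 2); /a/ → [ə] (rule 2); /ɡ/ → [dʒ] (rule 4); /i/ → [ə] (rule 2); /o/ → [ə] (rule 2).
All other segments surface unchanged.

6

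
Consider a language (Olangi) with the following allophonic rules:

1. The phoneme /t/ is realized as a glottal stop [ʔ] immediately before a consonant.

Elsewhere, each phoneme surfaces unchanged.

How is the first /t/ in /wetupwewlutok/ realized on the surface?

[t]

/t/ (between /e/ and /u/): rule 1 targets it, but not immediately before a consonant → unchanged [t].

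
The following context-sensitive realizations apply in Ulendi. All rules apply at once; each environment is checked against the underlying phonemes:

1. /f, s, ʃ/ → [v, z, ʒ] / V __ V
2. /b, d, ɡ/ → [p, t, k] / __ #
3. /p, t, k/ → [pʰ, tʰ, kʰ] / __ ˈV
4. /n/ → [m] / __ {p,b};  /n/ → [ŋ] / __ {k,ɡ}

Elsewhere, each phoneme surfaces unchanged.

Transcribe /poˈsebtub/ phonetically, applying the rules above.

/p/ (word-initial) is in the target of rule 3 but the environment (immediately before a stressed vowel) is not met → [p].
/o/ (between /p/ and /s/) is unaffected → [o].
/s/ (between /o/ and /e/): between two vowels, so rule 1 applies → [z].
/e/ — not in any rule's target class → [e].
/b/ (between /e/ and /t/): rule 2 targets it, but not word-finally → unchanged [b].
/t/ — between /b/ and /u/; rule 3 does not apply here → [t].
/u/ stays [u].
/b/ — word-final, word-finally — surfaces as [p] (rule 2).

[poˈzebtup]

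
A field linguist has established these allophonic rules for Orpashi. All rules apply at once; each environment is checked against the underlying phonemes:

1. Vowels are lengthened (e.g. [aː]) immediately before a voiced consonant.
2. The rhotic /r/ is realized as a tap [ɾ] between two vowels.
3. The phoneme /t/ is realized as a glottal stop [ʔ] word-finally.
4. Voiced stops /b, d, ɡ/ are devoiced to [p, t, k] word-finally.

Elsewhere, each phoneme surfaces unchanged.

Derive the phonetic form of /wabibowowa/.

[waːbiːboːwoːwa]

/w/ (word-initial): no rule targets it → [w].
/a/ (between /w/ and /b/) occurs before a voiced consonant → [aː] by rule 1.
/b/ — between /a/ and /i/; rule 4 does not apply here → [b].
/i/ (between /b/ and /b/) occurs before a voiced consonant → [iː] by rule 1.
/b/ (between /i/ and /o/) is in the target of rule 4 but the environment (word-finally) is not met → [b].
Rule 1 applies to /o/ (between /b/ and /w/: before a voiced consonant) → [oː].
/w/ (between /o/ and /o/) is unaffected → [w].
/o/ (between /w/ and /w/): before a voiced consonant, so rule 1 applies → [oː].
/w/ (between /o/ and /a/): no rule targets it → [w].
/a/ — word-final; rule 1 does not apply here → [a].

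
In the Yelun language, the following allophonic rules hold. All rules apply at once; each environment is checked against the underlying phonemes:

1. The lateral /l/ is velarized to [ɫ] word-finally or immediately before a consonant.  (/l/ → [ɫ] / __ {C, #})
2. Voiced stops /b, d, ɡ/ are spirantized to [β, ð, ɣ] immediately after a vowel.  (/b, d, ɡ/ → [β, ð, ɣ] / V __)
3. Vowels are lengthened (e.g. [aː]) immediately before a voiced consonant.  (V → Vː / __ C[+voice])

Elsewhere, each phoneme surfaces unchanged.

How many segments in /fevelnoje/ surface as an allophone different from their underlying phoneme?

4

Segments that undergo a rule: /e/ → [eː] (rule 3); /e/ → [eː] (rule 3); /l/ → [ɫ] (rule 1); /o/ → [oː] (rule 3).
All other segments surface unchanged.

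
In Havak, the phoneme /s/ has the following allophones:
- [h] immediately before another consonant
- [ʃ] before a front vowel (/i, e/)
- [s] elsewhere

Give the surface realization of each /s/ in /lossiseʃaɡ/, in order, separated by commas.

[h], [ʃ], [ʃ]

Occurrence 1 (position 3): immediately before another consonant → [h].
Occurrence 2 (position 4): before a front vowel (/i, e/) → [ʃ].
Occurrence 3 (position 6): before a front vowel (/i, e/) → [ʃ].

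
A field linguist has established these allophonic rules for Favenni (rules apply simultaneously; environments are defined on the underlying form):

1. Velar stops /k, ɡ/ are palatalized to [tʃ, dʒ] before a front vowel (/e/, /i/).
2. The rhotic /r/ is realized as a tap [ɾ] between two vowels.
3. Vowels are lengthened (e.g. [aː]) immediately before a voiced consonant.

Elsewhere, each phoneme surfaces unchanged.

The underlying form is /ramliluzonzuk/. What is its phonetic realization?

[raːmliːluːzoːnzuk]

/r/ (word-initial): rule 2 targets it, but not between two vowels → unchanged [r].
Rule 3 applies to /a/ (between /r/ and /m/: before a voiced consonant) → [aː].
/i/ meets the environment for rule 3 (before a voiced consonant) → [iː].
/u/ (between /l/ and /z/) occurs before a voiced consonant → [uː] by rule 3.
Rule 3 applies to /o/ (between /z/ and /n/: before a voiced consonant) → [oː].
/u/ (between /z/ and /k/) fails the environment for rule 3, so it stays [u].
/k/ (word-final) fails the environment for rule 1, so it stays [k].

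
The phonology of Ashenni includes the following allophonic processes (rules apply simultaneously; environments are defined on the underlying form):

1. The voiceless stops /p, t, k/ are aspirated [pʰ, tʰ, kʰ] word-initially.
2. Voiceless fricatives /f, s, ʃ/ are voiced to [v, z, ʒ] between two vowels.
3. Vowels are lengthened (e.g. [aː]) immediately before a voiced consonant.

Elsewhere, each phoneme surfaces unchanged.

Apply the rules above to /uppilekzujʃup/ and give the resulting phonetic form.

[uppiːlekzuːjʃup]

/u/ (word-initial) is in the target of rule 3 but the environment (before a voiced consonant) is not met → [u].
/p/ (between /u/ and /p/) fails the environment for rule 1, so it stays [p].
/p/ (between /p/ and /i/): rule 1 targets it, but not word-initially → unchanged [p].
/i/ (between /p/ and /l/): before a voiced consonant, so rule 3 applies → [iː].
/e/ (between /l/ and /k/): rule 3 targets it, but not before a voiced consonant → unchanged [e].
/k/ (between /e/ and /z/) is in the target of rule 1 but the environment (word-initially) is not met → [k].
Rule 3 applies to /u/ (between /z/ and /j/: before a voiced consonant) → [uː].
/ʃ/ (between /j/ and /u/) fails the environment for rule 2, so it stays [ʃ].
/u/ (between /ʃ/ and /p/): rule 3 targets it, but not before a voiced consonant → unchanged [u].
/p/ (word-final): rule 1 targets it, but not word-initially → unchanged [p].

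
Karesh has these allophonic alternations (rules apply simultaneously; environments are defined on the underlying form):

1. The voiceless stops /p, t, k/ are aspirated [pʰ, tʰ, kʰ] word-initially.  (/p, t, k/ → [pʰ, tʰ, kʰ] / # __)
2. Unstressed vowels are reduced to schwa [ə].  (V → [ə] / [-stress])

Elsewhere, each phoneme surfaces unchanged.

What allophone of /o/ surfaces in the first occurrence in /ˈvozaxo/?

/o/ (between /v/ and /z/) fails the environment for rule 2, so it stays [o].

[o]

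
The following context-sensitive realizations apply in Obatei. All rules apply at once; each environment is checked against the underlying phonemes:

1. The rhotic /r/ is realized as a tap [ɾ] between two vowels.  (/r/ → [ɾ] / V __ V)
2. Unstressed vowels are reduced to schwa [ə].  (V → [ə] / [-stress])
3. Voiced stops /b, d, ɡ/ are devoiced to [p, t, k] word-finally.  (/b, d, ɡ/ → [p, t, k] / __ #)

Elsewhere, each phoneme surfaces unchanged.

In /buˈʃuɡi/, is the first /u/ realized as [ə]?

Yes

/u/ meets the environment for rule 2 (in an unstressed syllable) → [ə].
The actual realization is [ə], which matches [ə].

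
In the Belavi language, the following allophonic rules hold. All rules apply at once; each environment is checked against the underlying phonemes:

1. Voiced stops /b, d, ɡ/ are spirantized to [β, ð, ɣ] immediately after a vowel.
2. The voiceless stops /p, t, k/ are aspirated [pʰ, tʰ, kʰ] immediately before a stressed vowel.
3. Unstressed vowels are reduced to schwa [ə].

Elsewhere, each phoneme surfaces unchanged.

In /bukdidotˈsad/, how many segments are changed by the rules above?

Segments that undergo a rule: /u/ → [ə] (rule 3); /i/ → [ə] (rule 3); /d/ → [ð] (rule 1); /o/ → [ə] (rule 3); /d/ → [ð] (rule 1).
All other segments surface unchanged.

5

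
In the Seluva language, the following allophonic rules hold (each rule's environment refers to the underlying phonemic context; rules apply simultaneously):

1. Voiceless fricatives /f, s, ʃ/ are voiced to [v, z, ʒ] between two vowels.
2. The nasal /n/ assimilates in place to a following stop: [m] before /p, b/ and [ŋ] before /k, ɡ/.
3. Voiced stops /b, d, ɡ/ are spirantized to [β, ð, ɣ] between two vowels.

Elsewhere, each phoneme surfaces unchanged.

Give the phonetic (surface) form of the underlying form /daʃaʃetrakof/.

[daʒaʒetrakof]

/d/ (word-initial) fails the environment for rule 3, so it stays [d].
Rule 1 applies to /ʃ/ (between /a/ and /a/: between two vowels) → [ʒ].
/ʃ/ — between /a/ and /e/, between two vowels — surfaces as [ʒ] (rule 1).
/f/ (word-final) is in the target of rule 1 but the environment (between two vowels) is not met → [f].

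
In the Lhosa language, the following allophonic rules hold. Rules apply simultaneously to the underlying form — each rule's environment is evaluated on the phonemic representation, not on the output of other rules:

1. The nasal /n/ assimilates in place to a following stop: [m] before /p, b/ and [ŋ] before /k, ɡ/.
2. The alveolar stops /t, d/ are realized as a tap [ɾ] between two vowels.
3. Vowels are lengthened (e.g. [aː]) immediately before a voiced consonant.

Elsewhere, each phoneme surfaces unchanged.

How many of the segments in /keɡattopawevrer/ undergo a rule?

4

Segments that undergo a rule: /e/ → [eː] (rule 3); /a/ → [aː] (rule 3); /e/ → [eː] (rule 3); /e/ → [eː] (rule 3).
All other segments surface unchanged.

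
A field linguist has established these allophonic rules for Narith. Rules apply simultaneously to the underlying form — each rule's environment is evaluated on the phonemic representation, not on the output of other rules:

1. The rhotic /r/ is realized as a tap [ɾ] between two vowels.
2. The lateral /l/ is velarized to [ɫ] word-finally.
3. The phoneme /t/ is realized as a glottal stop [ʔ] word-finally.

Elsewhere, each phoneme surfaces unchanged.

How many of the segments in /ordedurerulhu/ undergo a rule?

2

Segments that undergo a rule: /r/ → [ɾ] (rule 1); /r/ → [ɾ] (rule 1).
All other segments surface unchanged.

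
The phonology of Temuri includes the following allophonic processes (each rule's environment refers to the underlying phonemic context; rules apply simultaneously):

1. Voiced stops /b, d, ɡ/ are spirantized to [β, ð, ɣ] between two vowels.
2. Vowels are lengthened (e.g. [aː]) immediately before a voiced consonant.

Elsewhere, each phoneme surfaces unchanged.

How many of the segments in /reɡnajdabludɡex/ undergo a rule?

4

Segments that undergo a rule: /e/ → [eː] (rule 2); /a/ → [aː] (rule 2); /a/ → [aː] (rule 2); /u/ → [uː] (rule 2).
All other segments surface unchanged.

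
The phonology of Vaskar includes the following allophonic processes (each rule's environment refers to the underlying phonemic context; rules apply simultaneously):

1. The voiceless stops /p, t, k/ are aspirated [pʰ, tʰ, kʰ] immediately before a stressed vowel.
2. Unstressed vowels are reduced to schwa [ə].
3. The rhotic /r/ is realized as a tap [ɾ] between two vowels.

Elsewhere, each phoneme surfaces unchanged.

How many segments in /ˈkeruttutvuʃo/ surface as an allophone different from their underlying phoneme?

Segments that undergo a rule: /k/ → [kʰ] (rule 1); /r/ → [ɾ] (rule 3); /u/ → [ə] (rule 2); /u/ → [ə] (rule 2); /u/ → [ə] (rule 2); /o/ → [ə] (rule 2).
All other segments surface unchanged.

6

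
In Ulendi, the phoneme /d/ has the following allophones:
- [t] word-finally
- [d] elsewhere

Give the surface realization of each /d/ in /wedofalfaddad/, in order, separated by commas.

Occurrence 1 (position 3): no conditioning environment matches → elsewhere allophone [d].
Occurrence 2 (position 10): no conditioning environment matches → elsewhere allophone [d].
Occurrence 3 (position 11): no conditioning environment matches → elsewhere allophone [d].
Occurrence 4 (position 13): word-finally → [t].

[d], [d], [d], [t]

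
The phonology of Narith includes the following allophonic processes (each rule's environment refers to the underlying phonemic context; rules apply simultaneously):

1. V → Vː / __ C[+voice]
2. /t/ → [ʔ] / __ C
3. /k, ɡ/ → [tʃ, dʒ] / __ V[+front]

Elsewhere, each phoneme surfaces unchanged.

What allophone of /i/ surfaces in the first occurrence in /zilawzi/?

/i/ (between /z/ and /l/) occurs before a voiced consonant → [iː] by rule 1.

[iː]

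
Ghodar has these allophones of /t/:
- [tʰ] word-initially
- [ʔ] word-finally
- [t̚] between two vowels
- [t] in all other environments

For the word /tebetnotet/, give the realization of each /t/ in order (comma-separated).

Occurrence 1 (position 1): word-initially → [tʰ].
Occurrence 2 (position 5): no conditioning environment matches → elsewhere allophone [t].
Occurrence 3 (position 8): between two vowels → [t̚].
Occurrence 4 (position 10): word-finally → [ʔ].

[tʰ], [t], [t̚], [ʔ]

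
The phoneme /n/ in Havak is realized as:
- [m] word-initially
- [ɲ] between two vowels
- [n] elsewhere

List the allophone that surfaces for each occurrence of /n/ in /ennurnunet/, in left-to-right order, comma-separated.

[n], [n], [n], [ɲ]

Occurrence 1 (position 2): no conditioning environment matches → elsewhere allophone [n].
Occurrence 2 (position 3): no conditioning environment matches → elsewhere allophone [n].
Occurrence 3 (position 6): no conditioning environment matches → elsewhere allophone [n].
Occurrence 4 (position 8): between two vowels → [ɲ].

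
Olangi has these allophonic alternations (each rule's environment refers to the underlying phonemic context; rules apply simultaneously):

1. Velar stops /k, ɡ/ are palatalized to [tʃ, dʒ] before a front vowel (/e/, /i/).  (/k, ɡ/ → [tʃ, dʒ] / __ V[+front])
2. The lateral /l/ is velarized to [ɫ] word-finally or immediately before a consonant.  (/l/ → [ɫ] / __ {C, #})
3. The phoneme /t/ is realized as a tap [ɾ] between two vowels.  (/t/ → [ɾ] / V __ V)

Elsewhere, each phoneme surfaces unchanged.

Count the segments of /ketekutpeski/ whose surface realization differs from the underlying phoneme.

Segments that undergo a rule: /k/ → [tʃ] (rule 1); /t/ → [ɾ] (rule 3); /k/ → [tʃ] (rule 1).
All other segments surface unchanged.

3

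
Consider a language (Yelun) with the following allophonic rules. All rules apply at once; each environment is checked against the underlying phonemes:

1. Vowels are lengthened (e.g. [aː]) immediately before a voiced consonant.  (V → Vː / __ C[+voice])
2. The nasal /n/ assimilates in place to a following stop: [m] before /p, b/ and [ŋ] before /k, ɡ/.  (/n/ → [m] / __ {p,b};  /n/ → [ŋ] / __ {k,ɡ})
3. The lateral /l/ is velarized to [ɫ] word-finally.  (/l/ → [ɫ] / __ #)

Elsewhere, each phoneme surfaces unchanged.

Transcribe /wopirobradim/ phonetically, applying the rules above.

[wopiːroːbraːdiːm]

/w/ (word-initial) is unaffected → [w].
/o/ (between /w/ and /p/) is in the target of rule 1 but the environment (before a voiced consonant) is not met → [o].
/p/ (between /o/ and /i/) is unaffected → [p].
/i/ meets the environment for rule 1 (before a voiced consonant) → [iː].
/r/ (between /i/ and /o/): no rule targets it → [r].
/o/ — between /r/ and /b/, before a voiced consonant — surfaces as [oː] (rule 1).
/b/ stays [b].
/r/ stays [r].
Rule 1 applies to /a/ (between /r/ and /d/: before a voiced consonant) → [aː].
/d/ — not in any rule's target class → [d].
/i/ (between /d/ and /m/) occurs before a voiced consonant → [iː] by rule 1.
/m/ (word-final): no rule targets it → [m].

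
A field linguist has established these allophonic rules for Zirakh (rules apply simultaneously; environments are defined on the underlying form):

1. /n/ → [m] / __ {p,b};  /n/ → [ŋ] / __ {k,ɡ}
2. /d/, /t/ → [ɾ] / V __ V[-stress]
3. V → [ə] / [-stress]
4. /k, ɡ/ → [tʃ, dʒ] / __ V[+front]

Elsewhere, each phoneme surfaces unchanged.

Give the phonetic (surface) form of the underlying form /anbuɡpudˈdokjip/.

[əmbəɡpədˈdokjəp]

/a/ (word-initial): in an unstressed syllable, so rule 3 applies → [ə].
Rule 1 applies to /n/ (between /a/ and /b/: before a labial or velar stop) → [m].
/u/ meets the environment for rule 3 (in an unstressed syllable) → [ə].
/ɡ/ (between /u/ and /p/): rule 4 targets it, but not before a front vowel → unchanged [ɡ].
Rule 3 applies to /u/ (between /p/ and /d/: in an unstressed syllable) → [ə].
/d/ — between /u/ and /d/; rule 2 does not apply here → [d].
/d/ (between /d/ and /o/) fails the environment for rule 2, so it stays [d].
/o/ (between /d/ and /k/) is in the target of rule 3 but the environment (in an unstressed syllable) is not met → [o].
/k/ — between /o/ and /j/; rule 4 does not apply here → [k].
/i/ (between /j/ and /p/) occurs in an unstressed syllable → [ə] by rule 3.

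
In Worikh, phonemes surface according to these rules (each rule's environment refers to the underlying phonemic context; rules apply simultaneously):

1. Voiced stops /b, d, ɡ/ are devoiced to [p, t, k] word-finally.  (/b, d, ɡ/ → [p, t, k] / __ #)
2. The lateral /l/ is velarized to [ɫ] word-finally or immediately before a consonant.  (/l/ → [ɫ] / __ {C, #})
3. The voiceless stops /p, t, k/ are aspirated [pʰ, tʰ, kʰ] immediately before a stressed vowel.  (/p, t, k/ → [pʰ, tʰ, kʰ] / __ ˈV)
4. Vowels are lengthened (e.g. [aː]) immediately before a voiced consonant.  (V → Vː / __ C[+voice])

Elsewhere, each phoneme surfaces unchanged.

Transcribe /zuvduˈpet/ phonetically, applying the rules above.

[zuːvduˈpʰet]

/z/ (word-initial) is unaffected → [z].
/u/ (between /z/ and /v/) occurs before a voiced consonant → [uː] by rule 4.
/v/ (between /u/ and /d/) is unaffected → [v].
/d/ (between /v/ and /u/) fails the environment for rule 1, so it stays [d].
/u/ (between /d/ and /p/) fails the environment for rule 4, so it stays [u].
/p/ (between /u/ and /e/): immediately before a stressed vowel, so rule 3 applies → [pʰ].
/e/ (between /p/ and /t/) fails the environment for rule 4, so it stays [e].
/t/ — word-final; rule 3 does not apply here → [t].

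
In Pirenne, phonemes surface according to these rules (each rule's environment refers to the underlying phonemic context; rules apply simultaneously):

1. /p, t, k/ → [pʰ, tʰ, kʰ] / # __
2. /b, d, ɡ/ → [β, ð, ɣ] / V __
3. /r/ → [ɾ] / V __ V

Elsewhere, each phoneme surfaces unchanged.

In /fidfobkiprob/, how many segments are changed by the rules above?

Segments that undergo a rule: /d/ → [ð] (rule 2); /b/ → [β] (rule 2); /b/ → [β] (rule 2).
All other segments surface unchanged.

3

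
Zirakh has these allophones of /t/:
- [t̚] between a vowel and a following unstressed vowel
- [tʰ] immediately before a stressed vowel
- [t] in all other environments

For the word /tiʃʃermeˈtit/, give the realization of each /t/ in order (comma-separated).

Occurrence 1 (position 1): no conditioning environment matches → elsewhere allophone [t].
Occurrence 2 (position 9): immediately before a stressed vowel → [tʰ].
Occurrence 3 (position 11): no conditioning environment matches → elsewhere allophone [t].

[t], [tʰ], [t]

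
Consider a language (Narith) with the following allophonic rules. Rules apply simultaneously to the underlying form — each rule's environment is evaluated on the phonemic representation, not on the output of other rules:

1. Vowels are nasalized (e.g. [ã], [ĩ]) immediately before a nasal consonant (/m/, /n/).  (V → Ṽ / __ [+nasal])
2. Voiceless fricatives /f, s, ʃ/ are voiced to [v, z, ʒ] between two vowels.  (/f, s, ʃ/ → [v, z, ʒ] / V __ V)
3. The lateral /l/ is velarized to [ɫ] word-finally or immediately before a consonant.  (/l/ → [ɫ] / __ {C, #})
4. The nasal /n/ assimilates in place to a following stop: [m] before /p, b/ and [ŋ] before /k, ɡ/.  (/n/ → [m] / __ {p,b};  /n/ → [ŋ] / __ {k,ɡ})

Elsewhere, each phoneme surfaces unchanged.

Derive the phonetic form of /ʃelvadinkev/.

/ʃ/ (word-initial) fails the environment for rule 2, so it stays [ʃ].
/e/ — between /ʃ/ and /l/; rule 1 does not apply here → [e].
/l/ meets the environment for rule 3 (word-finally or immediately before a consonant) → [ɫ].
/v/ (between /l/ and /a/) is unaffected → [v].
/a/ — between /v/ and /d/; rule 1 does not apply here → [a].
/d/ (between /a/ and /i/) is unaffected → [d].
/i/ meets the environment for rule 1 (before a nasal consonant) → [ĩ].
/n/ (between /i/ and /k/) occurs before a labial or velar stop → [ŋ] by rule 4.
/k/ — not in any rule's target class → [k].
/e/ (between /k/ and /v/): rule 1 targets it, but not before a nasal consonant → unchanged [e].
/v/ (word-final): no rule targets it → [v].

[ʃeɫvadĩŋkev]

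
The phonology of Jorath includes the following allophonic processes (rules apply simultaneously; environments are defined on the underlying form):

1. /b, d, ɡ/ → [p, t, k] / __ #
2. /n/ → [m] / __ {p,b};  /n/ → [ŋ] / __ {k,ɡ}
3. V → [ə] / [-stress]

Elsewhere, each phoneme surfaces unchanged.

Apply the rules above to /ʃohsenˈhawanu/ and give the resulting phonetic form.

/ʃ/ (word-initial) is unaffected → [ʃ].
Rule 3 applies to /o/ (between /ʃ/ and /h/: in an unstressed syllable) → [ə].
/h/ (between /o/ and /s/): no rule targets it → [h].
/s/ (between /h/ and /e/): no rule targets it → [s].
/e/ (between /s/ and /n/) occurs in an unstressed syllable → [ə] by rule 3.
/n/ (between /e/ and /h/): rule 2 targets it, but not before a labial or velar stop → unchanged [n].
/h/ (between /n/ and /a/): no rule targets it → [h].
/a/ (between /h/ and /w/) fails the environment for rule 3, so it stays [a].
/w/ — not in any rule's target class → [w].
/a/ meets the environment for rule 3 (in an unstressed syllable) → [ə].
/n/ (between /a/ and /u/) fails the environment for rule 2, so it stays [n].
/u/ (word-final): in an unstressed syllable, so rule 3 applies → [ə].

[ʃəhsənˈhawənə]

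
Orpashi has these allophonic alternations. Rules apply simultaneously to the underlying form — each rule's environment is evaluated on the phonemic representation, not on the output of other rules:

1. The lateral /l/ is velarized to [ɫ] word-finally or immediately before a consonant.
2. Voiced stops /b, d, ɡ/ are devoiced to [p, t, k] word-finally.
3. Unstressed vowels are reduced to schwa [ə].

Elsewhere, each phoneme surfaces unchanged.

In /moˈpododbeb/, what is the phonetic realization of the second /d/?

[d]

/d/ (between /o/ and /b/) is in the target of rule 2 but the environment (word-finally) is not met → [d].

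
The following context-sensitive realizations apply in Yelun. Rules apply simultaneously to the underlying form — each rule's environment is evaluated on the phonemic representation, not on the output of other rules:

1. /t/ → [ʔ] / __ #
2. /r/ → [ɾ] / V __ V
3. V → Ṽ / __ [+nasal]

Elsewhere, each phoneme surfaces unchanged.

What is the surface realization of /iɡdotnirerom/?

[iɡdotniɾeɾõm]

/i/ (word-initial): rule 3 targets it, but not before a nasal consonant → unchanged [i].
/ɡ/ (between /i/ and /d/): no rule targets it → [ɡ].
/d/ stays [d].
/o/ (between /d/ and /t/) fails the environment for rule 3, so it stays [o].
/t/ (between /o/ and /n/) is in the target of rule 1 but the environment (word-finally) is not met → [t].
/n/ — not in any rule's target class → [n].
/i/ — between /n/ and /r/; rule 3 does not apply here → [i].
/r/ — between /i/ and /e/, between two vowels — surfaces as [ɾ] (rule 2).
/e/ (between /r/ and /r/): rule 3 targets it, but not before a nasal consonant → unchanged [e].
/r/ (between /e/ and /o/) occurs between two vowels → [ɾ] by rule 2.
/o/ meets the environment for rule 3 (before a nasal consonant) → [õ].
/m/ (word-final): no rule targets it → [m].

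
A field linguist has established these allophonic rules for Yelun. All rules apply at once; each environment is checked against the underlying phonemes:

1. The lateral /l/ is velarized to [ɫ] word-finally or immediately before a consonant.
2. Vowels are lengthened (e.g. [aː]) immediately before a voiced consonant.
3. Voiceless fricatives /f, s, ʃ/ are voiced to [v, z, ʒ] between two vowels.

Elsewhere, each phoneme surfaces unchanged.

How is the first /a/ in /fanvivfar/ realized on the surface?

Rule 2 applies to /a/ (between /f/ and /n/: before a voiced consonant) → [aː].

[aː]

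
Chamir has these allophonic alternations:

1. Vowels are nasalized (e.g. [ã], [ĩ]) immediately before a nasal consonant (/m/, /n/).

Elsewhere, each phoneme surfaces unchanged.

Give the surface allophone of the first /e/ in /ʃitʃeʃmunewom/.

/e/ — between /ʃ/ and /ʃ/; rule 1 does not apply here → [e].

[e]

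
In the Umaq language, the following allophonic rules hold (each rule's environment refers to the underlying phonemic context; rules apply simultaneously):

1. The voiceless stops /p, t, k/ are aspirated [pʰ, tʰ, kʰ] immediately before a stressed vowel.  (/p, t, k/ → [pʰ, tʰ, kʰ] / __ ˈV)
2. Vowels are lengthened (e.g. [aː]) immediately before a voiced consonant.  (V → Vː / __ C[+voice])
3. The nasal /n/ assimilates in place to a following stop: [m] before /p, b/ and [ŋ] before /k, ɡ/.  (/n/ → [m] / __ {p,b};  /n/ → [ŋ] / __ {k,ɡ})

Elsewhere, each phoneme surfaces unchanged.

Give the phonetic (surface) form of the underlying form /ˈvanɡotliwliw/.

/v/ (word-initial) is unaffected → [v].
Rule 2 applies to /a/ (between /v/ and /n/: before a voiced consonant) → [aː].
/n/ (between /a/ and /ɡ/): before a labial or velar stop, so rule 3 applies → [ŋ].
/ɡ/ (between /n/ and /o/): no rule targets it → [ɡ].
/o/ (between /ɡ/ and /t/) is in the target of rule 2 but the environment (before a voiced consonant) is not met → [o].
/t/ — between /o/ and /l/; rule 1 does not apply here → [t].
/l/ (between /t/ and /i/) is unaffected → [l].
/i/ (between /l/ and /w/): before a voiced consonant, so rule 2 applies → [iː].
/w/ — not in any rule's target class → [w].
/l/ (between /w/ and /i/): no rule targets it → [l].
/i/ (between /l/ and /w/): before a voiced consonant, so rule 2 applies → [iː].
/w/ stays [w].

[ˈvaːŋɡotliːwliːw]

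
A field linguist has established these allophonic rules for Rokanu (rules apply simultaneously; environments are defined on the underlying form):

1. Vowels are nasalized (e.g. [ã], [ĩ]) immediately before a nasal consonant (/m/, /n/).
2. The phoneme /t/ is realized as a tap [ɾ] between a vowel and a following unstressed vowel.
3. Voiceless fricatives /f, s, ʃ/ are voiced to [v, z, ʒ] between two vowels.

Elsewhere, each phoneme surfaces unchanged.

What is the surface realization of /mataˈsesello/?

[maɾaˈzezello]

/m/ stays [m].
/a/ (between /m/ and /t/) is in the target of rule 1 but the environment (before a nasal consonant) is not met → [a].
/t/ — between /a/ and /a/, between a vowel and a following unstressed vowel — surfaces as [ɾ] (rule 2).
/a/ (between /t/ and /s/): rule 1 targets it, but not before a nasal consonant → unchanged [a].
/s/ — between /a/ and /e/, between two vowels — surfaces as [z] (rule 3).
/e/ (between /s/ and /s/) fails the environment for rule 1, so it stays [e].
Rule 3 applies to /s/ (between /e/ and /e/: between two vowels) → [z].
/e/ (between /s/ and /l/) fails the environment for rule 1, so it stays [e].
/l/ stays [l].
/l/ (between /l/ and /o/): no rule targets it → [l].
/o/ — word-final; rule 1 does not apply here → [o].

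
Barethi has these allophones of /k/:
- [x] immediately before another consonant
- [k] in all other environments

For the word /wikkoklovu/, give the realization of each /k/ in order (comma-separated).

Occurrence 1 (position 3): immediately before another consonant → [x].
Occurrence 2 (position 4): no conditioning environment matches → elsewhere allophone [k].
Occurrence 3 (position 6): immediately before another consonant → [x].

[x], [k], [x]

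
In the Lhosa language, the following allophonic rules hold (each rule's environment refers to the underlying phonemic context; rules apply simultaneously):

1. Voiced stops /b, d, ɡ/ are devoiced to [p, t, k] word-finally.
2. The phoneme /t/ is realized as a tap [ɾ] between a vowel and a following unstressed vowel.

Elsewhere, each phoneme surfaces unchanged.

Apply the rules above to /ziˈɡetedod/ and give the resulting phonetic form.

/z/ (word-initial): no rule targets it → [z].
/i/ (between /z/ and /ɡ/) is unaffected → [i].
/ɡ/ — between /i/ and /e/; rule 1 does not apply here → [ɡ].
/e/ — not in any rule's target class → [e].
/t/ (between /e/ and /e/) occurs between a vowel and a following unstressed vowel → [ɾ] by rule 2.
/e/ — not in any rule's target class → [e].
/d/ (between /e/ and /o/) fails the environment for rule 1, so it stays [d].
/o/ stays [o].
Rule 1 applies to /d/ (word-final: word-finally) → [t].

[ziˈɡeɾedot]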